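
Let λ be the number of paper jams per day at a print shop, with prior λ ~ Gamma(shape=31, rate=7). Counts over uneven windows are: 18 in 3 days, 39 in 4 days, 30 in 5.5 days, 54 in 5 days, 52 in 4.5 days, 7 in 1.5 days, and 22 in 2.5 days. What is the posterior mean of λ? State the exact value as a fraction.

23/3

Total count: 18 + 39 + 30 + 54 + 52 + 7 + 22 = 222.
Total exposure: 3 + 4 + 5.5 + 5 + 4.5 + 1.5 + 2.5 = 26 days.
The Gamma prior is conjugate for the Poisson rate, so λ | data ~ Gamma(31+222, 7+26) = Gamma(253, 33).
Posterior mean = α'/β' = 253/33 = 23/3.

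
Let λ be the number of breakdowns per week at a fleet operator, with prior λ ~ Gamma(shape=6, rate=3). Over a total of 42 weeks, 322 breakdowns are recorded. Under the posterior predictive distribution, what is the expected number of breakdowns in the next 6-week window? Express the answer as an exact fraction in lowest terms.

656/15

Total count 322 over total exposure 42 weeks.
The Gamma prior is conjugate for the Poisson rate, so λ | data ~ Gamma(6+322, 3+42) = Gamma(328, 45).
Predictive mean over a 6-week window = T·E[λ|data] = 6·328/45 = 656/15.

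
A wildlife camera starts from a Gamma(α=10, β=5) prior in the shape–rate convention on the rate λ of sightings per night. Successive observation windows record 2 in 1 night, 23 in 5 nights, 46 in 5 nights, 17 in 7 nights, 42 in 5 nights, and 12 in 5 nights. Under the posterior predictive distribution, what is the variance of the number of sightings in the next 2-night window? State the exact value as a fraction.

Total count: 2 + 23 + 46 + 17 + 42 + 12 = 142.
Total exposure: 1 + 5 + 5 + 7 + 5 + 5 = 28 nights.
Posterior: α' = 10 + 142 = 152, β' = 5 + 28 = 33.
The posterior predictive for a window of length T is Negative Binomial with variance T·α'·(β'+T)/β'² = 2·152·35/1089 = 10640/1089.

10640/1089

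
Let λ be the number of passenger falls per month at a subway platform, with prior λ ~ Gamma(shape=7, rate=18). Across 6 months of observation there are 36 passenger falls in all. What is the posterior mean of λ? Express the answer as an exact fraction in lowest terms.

Total count 36 over total exposure 6 months.
The Gamma prior is conjugate for the Poisson rate, so λ | data ~ Gamma(7+36, 18+6) = Gamma(43, 24).
Posterior mean = α'/β' = 43/24.

43/24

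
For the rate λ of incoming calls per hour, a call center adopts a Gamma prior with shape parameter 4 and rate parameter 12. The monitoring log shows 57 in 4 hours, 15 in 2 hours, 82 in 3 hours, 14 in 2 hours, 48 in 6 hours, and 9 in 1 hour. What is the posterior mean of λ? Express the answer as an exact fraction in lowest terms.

229/30

Total count: 57 + 15 + 82 + 14 + 48 + 9 = 225.
Total exposure: 4 + 2 + 3 + 2 + 6 + 1 = 18 hours.
Conjugate update: add total count to the shape and total exposure to the rate, giving Gamma(229, 30).
Posterior mean = α'/β' = 229/30.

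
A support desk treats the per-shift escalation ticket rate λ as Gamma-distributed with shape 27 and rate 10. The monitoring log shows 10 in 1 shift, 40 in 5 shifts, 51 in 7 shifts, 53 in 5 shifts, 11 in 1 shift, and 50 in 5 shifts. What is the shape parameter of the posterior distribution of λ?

242

Total count: 10 + 40 + 51 + 53 + 11 + 50 = 215.
Total exposure: 1 + 5 + 7 + 5 + 1 + 5 = 24 shifts.
Posterior: α' = 27 + 215 = 242, β' = 10 + 24 = 34.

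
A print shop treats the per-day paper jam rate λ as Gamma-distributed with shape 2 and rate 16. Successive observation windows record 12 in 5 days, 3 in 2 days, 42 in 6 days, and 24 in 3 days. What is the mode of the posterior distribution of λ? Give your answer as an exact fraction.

41/16

Total count: 12 + 3 + 42 + 24 = 81.
Total exposure: 5 + 2 + 6 + 3 = 16 days.
The Gamma prior is conjugate for the Poisson rate, so λ | data ~ Gamma(2+81, 16+16) = Gamma(83, 32).
Posterior mode = (α'−1)/β' = 82/32 = 41/16.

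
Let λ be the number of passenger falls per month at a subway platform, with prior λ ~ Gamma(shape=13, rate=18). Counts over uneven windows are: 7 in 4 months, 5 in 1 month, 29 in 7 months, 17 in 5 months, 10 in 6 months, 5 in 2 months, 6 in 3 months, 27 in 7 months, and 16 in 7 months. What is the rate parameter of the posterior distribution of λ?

Total count: 7 + 5 + 29 + 17 + 10 + 5 + 6 + 27 + 16 = 122.
Total exposure: 4 + 1 + 7 + 5 + 6 + 2 + 3 + 7 + 7 = 42 months.
By Gamma–Poisson conjugacy, the posterior is Gamma(α + Σx, β + Σt) = Gamma(13 + 122, 18 + 42) = Gamma(135, 60).

60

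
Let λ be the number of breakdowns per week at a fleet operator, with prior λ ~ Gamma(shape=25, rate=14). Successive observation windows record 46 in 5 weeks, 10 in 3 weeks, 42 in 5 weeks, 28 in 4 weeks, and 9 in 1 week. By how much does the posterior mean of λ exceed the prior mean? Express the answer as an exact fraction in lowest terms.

Total count: 46 + 10 + 42 + 28 + 9 = 135.
Total exposure: 5 + 3 + 5 + 4 + 1 = 18 weeks.
Gamma(α, β) with Poisson data over total exposure Σt gives posterior Gamma(α+Σx, β+Σt) = Gamma(160, 32).
Posterior mean = 160/32 = 5; prior mean = 25/14 = 25/14. Difference = 5 − 25/14 = 45/14.

45/14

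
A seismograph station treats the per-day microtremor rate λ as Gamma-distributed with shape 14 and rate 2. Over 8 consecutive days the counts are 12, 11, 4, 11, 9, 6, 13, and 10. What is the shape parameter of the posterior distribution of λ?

Total count: 12 + 11 + 4 + 11 + 9 + 6 + 13 + 10 = 76.
Total exposure: 8 days.
By Gamma–Poisson conjugacy, the posterior is Gamma(α + Σx, β + Σt) = Gamma(14 + 76, 2 + 8) = Gamma(90, 10).

90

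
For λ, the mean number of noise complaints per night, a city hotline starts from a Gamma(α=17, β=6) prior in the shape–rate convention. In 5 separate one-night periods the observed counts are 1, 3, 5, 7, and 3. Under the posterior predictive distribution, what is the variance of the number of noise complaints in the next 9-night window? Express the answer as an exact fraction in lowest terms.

6480/121

Total count: 1 + 3 + 5 + 7 + 3 = 19.
Total exposure: 5 nights.
Gamma(α, β) with Poisson data over total exposure Σt gives posterior Gamma(α+Σx, β+Σt) = Gamma(36, 11).
The posterior predictive for a window of length T is Negative Binomial with variance T·α'·(β'+T)/β'² = 9·36·20/121 = 6480/121.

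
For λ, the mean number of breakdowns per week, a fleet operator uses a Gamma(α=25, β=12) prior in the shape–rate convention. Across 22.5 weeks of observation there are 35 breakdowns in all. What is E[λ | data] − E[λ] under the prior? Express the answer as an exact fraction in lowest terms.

Total count 35 over total exposure 22.5 weeks.
Conjugate update: add total count to the shape and total exposure to the rate, giving Gamma(60, 69/2).
Posterior mean = 60/(69/2) = 40/23; prior mean = 25/12 = 25/12. Difference = 40/23 − 25/12 = -95/276.

-95/276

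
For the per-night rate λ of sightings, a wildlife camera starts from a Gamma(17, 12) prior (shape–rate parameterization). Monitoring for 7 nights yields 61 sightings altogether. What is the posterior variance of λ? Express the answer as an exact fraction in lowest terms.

Total count 61 over total exposure 7 nights.
Conjugate update: add total count to the shape and total exposure to the rate, giving Gamma(78, 19).
Posterior variance = α'/β'² = 78/361.

78/361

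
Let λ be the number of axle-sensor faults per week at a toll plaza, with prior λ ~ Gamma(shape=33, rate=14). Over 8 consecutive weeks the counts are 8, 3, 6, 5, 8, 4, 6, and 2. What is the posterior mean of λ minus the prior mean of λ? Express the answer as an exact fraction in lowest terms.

81/77

Total count: 8 + 3 + 6 + 5 + 8 + 4 + 6 + 2 = 42.
Total exposure: 8 weeks.
By Gamma–Poisson conjugacy, the posterior is Gamma(α + Σx, β + Σt) = Gamma(33 + 42, 14 + 8) = Gamma(75, 22).
Posterior mean = 75/22 = 75/22; prior mean = 33/14 = 33/14. Difference = 75/22 − 33/14 = 81/77.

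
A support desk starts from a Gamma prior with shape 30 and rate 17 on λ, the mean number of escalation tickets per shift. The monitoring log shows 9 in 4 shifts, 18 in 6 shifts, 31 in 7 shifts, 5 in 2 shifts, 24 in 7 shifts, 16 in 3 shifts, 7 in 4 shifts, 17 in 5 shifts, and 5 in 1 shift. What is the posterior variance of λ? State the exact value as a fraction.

Total count: 9 + 18 + 31 + 5 + 24 + 16 + 7 + 17 + 5 = 132.
Total exposure: 4 + 6 + 7 + 2 + 7 + 3 + 4 + 5 + 1 = 39 shifts.
Gamma(α, β) with Poisson data over total exposure Σt gives posterior Gamma(α+Σx, β+Σt) = Gamma(162, 56).
Posterior variance = α'/β'² = 162/3136 = 81/1568.

81/1568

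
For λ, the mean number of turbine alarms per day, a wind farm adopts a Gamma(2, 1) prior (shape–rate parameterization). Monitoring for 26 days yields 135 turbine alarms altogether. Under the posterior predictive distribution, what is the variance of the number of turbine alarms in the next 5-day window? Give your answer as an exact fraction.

21920/729

Total count 135 over total exposure 26 days.
The Gamma prior is conjugate for the Poisson rate, so λ | data ~ Gamma(2+135, 1+26) = Gamma(137, 27).
The posterior predictive for a window of length T is Negative Binomial with variance T·α'·(β'+T)/β'² = 5·137·32/729 = 21920/729.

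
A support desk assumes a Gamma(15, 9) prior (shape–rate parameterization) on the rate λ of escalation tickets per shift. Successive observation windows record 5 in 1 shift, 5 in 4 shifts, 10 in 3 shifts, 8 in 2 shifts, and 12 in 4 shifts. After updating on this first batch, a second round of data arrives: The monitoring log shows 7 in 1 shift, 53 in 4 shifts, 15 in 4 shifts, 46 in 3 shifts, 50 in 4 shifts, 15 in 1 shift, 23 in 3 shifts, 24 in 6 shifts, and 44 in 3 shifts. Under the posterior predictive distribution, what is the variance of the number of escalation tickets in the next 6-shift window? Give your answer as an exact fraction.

Total count: 5 + 5 + 10 + 8 + 12 = 40.
Total exposure: 1 + 4 + 3 + 2 + 4 = 14 shifts.
After the first batch: Gamma(15 + 40, 9 + 14) = Gamma(55, 23).
Total count: 7 + 53 + 15 + 46 + 50 + 15 + 23 + 24 + 44 = 277.
Total exposure: 1 + 4 + 4 + 3 + 4 + 1 + 3 + 6 + 3 = 29 shifts.
After the second batch: Gamma(55 + 277, 23 + 29) = Gamma(332, 52).
The posterior predictive for a window of length T is Negative Binomial with variance T·α'·(β'+T)/β'² = 6·332·58/2704 = 7221/169.

7221/169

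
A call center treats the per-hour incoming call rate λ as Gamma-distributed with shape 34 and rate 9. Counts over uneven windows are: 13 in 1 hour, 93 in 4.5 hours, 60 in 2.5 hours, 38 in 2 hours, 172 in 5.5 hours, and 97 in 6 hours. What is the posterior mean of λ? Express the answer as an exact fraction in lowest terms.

Total count: 13 + 93 + 60 + 38 + 172 + 97 = 473.
Total exposure: 1 + 4.5 + 2.5 + 2 + 5.5 + 6 = 21.5 hours.
The Gamma prior is conjugate for the Poisson rate, so λ | data ~ Gamma(34+473, 9+21.5) = Gamma(507, 61/2).
Posterior mean = α'/β' = 507/(61/2) = 1014/61.

1014/61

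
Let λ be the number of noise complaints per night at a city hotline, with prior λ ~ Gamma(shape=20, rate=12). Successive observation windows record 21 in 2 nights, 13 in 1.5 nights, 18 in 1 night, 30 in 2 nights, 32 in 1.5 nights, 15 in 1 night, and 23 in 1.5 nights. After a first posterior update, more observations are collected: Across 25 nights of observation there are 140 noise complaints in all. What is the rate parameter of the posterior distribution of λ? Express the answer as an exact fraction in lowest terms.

Total count: 21 + 13 + 18 + 30 + 32 + 15 + 23 = 152.
Total exposure: 2 + 1.5 + 1 + 2 + 1.5 + 1 + 1.5 = 10.5 nights.
After the first batch: Gamma(20 + 152, 12 + 10.5) = Gamma(172, 45/2).
Total count 140 over total exposure 25 nights.
After the second batch: Gamma(172 + 140, 45/2 + 25) = Gamma(312, 95/2).

95/2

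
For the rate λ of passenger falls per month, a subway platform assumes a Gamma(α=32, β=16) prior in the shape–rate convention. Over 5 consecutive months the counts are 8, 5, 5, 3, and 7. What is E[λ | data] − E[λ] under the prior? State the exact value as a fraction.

6/7

Total count: 8 + 5 + 5 + 3 + 7 = 28.
Total exposure: 5 months.
Conjugate update: add total count to the shape and total exposure to the rate, giving Gamma(60, 21).
Posterior mean = 60/21 = 20/7; prior mean = 32/16 = 2. Difference = 20/7 − 2 = 6/7.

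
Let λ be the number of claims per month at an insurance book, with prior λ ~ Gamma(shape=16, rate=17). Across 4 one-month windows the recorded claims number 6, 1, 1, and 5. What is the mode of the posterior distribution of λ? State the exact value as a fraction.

Total count: 6 + 1 + 1 + 5 = 13.
Total exposure: 4 months.
Posterior: α' = 16 + 13 = 29, β' = 17 + 4 = 21.
Posterior mode = (α'−1)/β' = 28/21 = 4/3.

4/3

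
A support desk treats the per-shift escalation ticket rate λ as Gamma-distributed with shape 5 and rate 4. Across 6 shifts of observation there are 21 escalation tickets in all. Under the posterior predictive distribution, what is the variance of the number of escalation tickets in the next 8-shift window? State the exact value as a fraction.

Total count 21 over total exposure 6 shifts.
The Gamma prior is conjugate for the Poisson rate, so λ | data ~ Gamma(5+21, 4+6) = Gamma(26, 10).
The posterior predictive for a window of length T is Negative Binomial with variance T·α'·(β'+T)/β'² = 8·26·18/100 = 936/25.

936/25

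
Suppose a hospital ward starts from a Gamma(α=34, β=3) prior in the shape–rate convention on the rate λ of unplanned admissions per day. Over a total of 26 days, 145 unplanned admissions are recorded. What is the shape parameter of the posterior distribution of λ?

Total count 145 over total exposure 26 days.
Gamma(α, β) with Poisson data over total exposure Σt gives posterior Gamma(α+Σx, β+Σt) = Gamma(179, 29).

179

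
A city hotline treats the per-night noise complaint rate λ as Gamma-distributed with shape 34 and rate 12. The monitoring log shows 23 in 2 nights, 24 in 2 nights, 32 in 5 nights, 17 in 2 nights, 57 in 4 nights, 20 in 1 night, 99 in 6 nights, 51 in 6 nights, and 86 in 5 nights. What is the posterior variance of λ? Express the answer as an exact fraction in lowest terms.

443/2025

Total count: 23 + 24 + 32 + 17 + 57 + 20 + 99 + 51 + 86 = 409.
Total exposure: 2 + 2 + 5 + 2 + 4 + 1 + 6 + 6 + 5 = 33 nights.
Conjugate update: add total count to the shape and total exposure to the rate, giving Gamma(443, 45).
Posterior variance = α'/β'² = 443/2025.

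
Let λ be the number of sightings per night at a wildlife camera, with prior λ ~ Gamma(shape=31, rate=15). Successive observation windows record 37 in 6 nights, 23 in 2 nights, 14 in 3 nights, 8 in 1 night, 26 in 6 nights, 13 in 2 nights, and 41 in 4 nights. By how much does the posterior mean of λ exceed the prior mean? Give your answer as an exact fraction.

562/195

Total count: 37 + 23 + 14 + 8 + 26 + 13 + 41 = 162.
Total exposure: 6 + 2 + 3 + 1 + 6 + 2 + 4 = 24 nights.
Posterior: α' = 31 + 162 = 193, β' = 15 + 24 = 39.
Posterior mean = 193/39 = 193/39; prior mean = 31/15 = 31/15. Difference = 193/39 − 31/15 = 562/195.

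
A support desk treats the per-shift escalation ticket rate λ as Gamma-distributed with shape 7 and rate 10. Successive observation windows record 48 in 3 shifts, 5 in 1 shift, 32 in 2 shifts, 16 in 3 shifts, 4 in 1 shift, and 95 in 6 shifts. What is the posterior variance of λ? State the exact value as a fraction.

Total count: 48 + 5 + 32 + 16 + 4 + 95 = 200.
Total exposure: 3 + 1 + 2 + 3 + 1 + 6 = 16 shifts.
Gamma(α, β) with Poisson data over total exposure Σt gives posterior Gamma(α+Σx, β+Σt) = Gamma(207, 26).
Posterior variance = α'/β'² = 207/676.

207/676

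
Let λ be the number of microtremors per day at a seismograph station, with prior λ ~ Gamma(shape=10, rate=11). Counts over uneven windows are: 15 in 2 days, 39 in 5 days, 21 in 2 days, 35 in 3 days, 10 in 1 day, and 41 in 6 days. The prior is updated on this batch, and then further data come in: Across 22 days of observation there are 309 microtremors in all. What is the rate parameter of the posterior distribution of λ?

52

Total count: 15 + 39 + 21 + 35 + 10 + 41 = 161.
Total exposure: 2 + 5 + 2 + 3 + 1 + 6 = 19 days.
After the first batch: Gamma(10 + 161, 11 + 19) = Gamma(171, 30).
Total count 309 over total exposure 22 days.
After the second batch: Gamma(171 + 309, 30 + 22) = Gamma(480, 52).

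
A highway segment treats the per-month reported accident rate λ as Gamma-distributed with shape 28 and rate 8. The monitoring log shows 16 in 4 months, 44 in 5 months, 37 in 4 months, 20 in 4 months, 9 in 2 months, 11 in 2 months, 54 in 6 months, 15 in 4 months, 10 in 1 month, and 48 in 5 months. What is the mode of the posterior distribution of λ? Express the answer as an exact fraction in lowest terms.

Total count: 16 + 44 + 37 + 20 + 9 + 11 + 54 + 15 + 10 + 48 = 264.
Total exposure: 4 + 5 + 4 + 4 + 2 + 2 + 6 + 4 + 1 + 5 = 37 months.
By Gamma–Poisson conjugacy, the posterior is Gamma(α + Σx, β + Σt) = Gamma(28 + 264, 8 + 37) = Gamma(292, 45).
Posterior mode = (α'−1)/β' = 291/45 = 97/15.

97/15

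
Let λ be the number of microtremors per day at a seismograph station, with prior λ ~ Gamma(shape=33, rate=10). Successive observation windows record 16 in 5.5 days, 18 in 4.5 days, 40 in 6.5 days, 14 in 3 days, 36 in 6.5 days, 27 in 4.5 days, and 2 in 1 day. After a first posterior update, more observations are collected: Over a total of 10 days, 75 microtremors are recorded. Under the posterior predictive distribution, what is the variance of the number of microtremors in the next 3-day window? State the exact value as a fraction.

Total count: 16 + 18 + 40 + 14 + 36 + 27 + 2 = 153.
Total exposure: 5.5 + 4.5 + 6.5 + 3 + 6.5 + 4.5 + 1 = 31.5 days.
After the first batch: Gamma(33 + 153, 10 + 31.5) = Gamma(186, 83/2).
Total count 75 over total exposure 10 days.
After the second batch: Gamma(186 + 75, 83/2 + 10) = Gamma(261, 103/2).
The posterior predictive for a window of length T is Negative Binomial with variance T·α'·(β'+T)/β'² = 3·261·(109/2)/(10609/4) = 170694/10609.

170694/10609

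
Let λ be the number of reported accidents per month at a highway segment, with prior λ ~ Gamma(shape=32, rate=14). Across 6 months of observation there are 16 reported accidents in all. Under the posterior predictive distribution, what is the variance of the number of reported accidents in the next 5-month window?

Total count 16 over total exposure 6 months.
Posterior: α' = 32 + 16 = 48, β' = 14 + 6 = 20.
The posterior predictive for a window of length T is Negative Binomial with variance T·α'·(β'+T)/β'² = 5·48·25/400 = 15.

15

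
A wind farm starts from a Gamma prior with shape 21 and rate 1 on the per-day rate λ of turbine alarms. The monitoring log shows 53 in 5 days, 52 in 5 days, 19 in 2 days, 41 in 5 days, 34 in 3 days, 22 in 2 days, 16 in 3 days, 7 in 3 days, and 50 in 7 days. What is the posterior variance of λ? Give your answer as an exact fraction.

Total count: 53 + 52 + 19 + 41 + 34 + 22 + 16 + 7 + 50 = 294.
Total exposure: 5 + 5 + 2 + 5 + 3 + 2 + 3 + 3 + 7 = 35 days.
Gamma(α, β) with Poisson data over total exposure Σt gives posterior Gamma(α+Σx, β+Σt) = Gamma(315, 36).
Posterior variance = α'/β'² = 315/1296 = 35/144.

35/144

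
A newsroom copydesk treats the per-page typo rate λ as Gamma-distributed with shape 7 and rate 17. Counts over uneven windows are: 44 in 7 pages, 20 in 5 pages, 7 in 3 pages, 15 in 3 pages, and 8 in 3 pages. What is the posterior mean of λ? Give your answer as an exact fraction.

101/38

Total count: 44 + 20 + 7 + 15 + 8 = 94.
Total exposure: 7 + 5 + 3 + 3 + 3 = 21 pages.
By Gamma–Poisson conjugacy, the posterior is Gamma(α + Σx, β + Σt) = Gamma(7 + 94, 17 + 21) = Gamma(101, 38).
Posterior mean = α'/β' = 101/38.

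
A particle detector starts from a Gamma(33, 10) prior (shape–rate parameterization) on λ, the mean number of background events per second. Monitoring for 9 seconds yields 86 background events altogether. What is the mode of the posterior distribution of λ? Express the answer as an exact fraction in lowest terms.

Total count 86 over total exposure 9 seconds.
Posterior: α' = 33 + 86 = 119, β' = 10 + 9 = 19.
Posterior mode = (α'−1)/β' = 118/19.

118/19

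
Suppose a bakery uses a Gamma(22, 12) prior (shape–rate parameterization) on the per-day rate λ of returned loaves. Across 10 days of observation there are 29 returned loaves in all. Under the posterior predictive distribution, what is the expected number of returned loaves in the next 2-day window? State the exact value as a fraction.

51/11

Total count 29 over total exposure 10 days.
Conjugate update: add total count to the shape and total exposure to the rate, giving Gamma(51, 22).
Predictive mean over a 2-day window = T·E[λ|data] = 2·51/22 = 51/11.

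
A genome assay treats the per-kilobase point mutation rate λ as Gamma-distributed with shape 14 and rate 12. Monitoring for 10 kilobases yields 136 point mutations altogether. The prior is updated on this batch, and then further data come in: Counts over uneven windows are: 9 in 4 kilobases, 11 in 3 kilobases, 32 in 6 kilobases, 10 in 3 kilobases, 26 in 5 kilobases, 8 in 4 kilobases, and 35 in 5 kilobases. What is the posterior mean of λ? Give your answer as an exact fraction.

Total count 136 over total exposure 10 kilobases.
After the first batch: Gamma(14 + 136, 12 + 10) = Gamma(150, 22).
Total count: 9 + 11 + 32 + 10 + 26 + 8 + 35 = 131.
Total exposure: 4 + 3 + 6 + 3 + 5 + 4 + 5 = 30 kilobases.
After the second batch: Gamma(150 + 131, 22 + 30) = Gamma(281, 52).
Posterior mean = α'/β' = 281/52.

281/52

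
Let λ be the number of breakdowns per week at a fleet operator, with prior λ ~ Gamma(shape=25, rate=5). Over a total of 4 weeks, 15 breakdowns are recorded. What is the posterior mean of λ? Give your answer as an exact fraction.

40/9

Total count 15 over total exposure 4 weeks.
Conjugate update: add total count to the shape and total exposure to the rate, giving Gamma(40, 9).
Posterior mean = α'/β' = 40/9.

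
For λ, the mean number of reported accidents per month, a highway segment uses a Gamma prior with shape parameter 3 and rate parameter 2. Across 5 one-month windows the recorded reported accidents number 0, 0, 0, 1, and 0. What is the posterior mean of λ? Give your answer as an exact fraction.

Total count: 0 + 0 + 0 + 1 + 0 = 1.
Total exposure: 5 months.
By Gamma–Poisson conjugacy, the posterior is Gamma(α + Σx, β + Σt) = Gamma(3 + 1, 2 + 5) = Gamma(4, 7).
Posterior mean = α'/β' = 4/7.

4/7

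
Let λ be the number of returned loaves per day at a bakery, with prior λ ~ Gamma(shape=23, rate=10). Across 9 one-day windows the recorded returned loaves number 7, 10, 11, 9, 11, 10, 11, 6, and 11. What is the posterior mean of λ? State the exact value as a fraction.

109/19

Total count: 7 + 10 + 11 + 9 + 11 + 10 + 11 + 6 + 11 = 86.
Total exposure: 9 days.
The Gamma prior is conjugate for the Poisson rate, so λ | data ~ Gamma(23+86, 10+9) = Gamma(109, 19).
Posterior mean = α'/β' = 109/19.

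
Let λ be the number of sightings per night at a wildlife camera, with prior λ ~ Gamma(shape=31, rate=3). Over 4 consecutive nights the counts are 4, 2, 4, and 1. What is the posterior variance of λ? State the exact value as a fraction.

Total count: 4 + 2 + 4 + 1 = 11.
Total exposure: 4 nights.
Posterior: α' = 31 + 11 = 42, β' = 3 + 4 = 7.
Posterior variance = α'/β'² = 42/49 = 6/7.

6/7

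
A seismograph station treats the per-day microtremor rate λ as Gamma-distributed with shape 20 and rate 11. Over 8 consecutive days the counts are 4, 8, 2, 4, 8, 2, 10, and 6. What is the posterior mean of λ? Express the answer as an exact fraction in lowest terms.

64/19

Total count: 4 + 8 + 2 + 4 + 8 + 2 + 10 + 6 = 44.
Total exposure: 8 days.
Gamma(α, β) with Poisson data over total exposure Σt gives posterior Gamma(α+Σx, β+Σt) = Gamma(64, 19).
Posterior mean = α'/β' = 64/19.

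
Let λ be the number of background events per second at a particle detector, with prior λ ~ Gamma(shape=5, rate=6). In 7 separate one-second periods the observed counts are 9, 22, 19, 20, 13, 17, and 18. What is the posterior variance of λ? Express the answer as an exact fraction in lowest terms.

Total count: 9 + 22 + 19 + 20 + 13 + 17 + 18 = 118.
Total exposure: 7 seconds.
Conjugate update: add total count to the shape and total exposure to the rate, giving Gamma(123, 13).
Posterior variance = α'/β'² = 123/169.

123/169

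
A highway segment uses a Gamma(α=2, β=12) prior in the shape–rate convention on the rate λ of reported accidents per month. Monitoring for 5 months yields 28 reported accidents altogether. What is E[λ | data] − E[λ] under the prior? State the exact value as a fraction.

Total count 28 over total exposure 5 months.
By Gamma–Poisson conjugacy, the posterior is Gamma(α + Σx, β + Σt) = Gamma(2 + 28, 12 + 5) = Gamma(30, 17).
Posterior mean = 30/17 = 30/17; prior mean = 2/12 = 1/6. Difference = 30/17 − 1/6 = 163/102.

163/102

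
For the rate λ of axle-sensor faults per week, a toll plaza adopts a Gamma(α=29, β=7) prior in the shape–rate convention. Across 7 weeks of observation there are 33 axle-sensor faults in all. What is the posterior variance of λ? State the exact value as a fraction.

Total count 33 over total exposure 7 weeks.
The Gamma prior is conjugate for the Poisson rate, so λ | data ~ Gamma(29+33, 7+7) = Gamma(62, 14).
Posterior variance = α'/β'² = 62/196 = 31/98.

31/98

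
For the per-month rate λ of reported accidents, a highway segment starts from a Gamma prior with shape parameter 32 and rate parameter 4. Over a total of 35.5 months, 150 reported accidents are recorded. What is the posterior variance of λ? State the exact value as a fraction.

728/6241

Total count 150 over total exposure 35.5 months.
Gamma(α, β) with Poisson data over total exposure Σt gives posterior Gamma(α+Σx, β+Σt) = Gamma(182, 79/2).
Posterior variance = α'/β'² = 182/(6241/4) = 728/6241.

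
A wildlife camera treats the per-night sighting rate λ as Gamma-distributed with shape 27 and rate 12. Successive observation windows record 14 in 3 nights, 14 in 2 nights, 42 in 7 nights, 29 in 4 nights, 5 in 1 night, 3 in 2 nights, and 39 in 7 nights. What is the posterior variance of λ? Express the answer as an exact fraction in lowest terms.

173/1444

Total count: 14 + 14 + 42 + 29 + 5 + 3 + 39 = 146.
Total exposure: 3 + 2 + 7 + 4 + 1 + 2 + 7 = 26 nights.
Conjugate update: add total count to the shape and total exposure to the rate, giving Gamma(173, 38).
Posterior variance = α'/β'² = 173/1444.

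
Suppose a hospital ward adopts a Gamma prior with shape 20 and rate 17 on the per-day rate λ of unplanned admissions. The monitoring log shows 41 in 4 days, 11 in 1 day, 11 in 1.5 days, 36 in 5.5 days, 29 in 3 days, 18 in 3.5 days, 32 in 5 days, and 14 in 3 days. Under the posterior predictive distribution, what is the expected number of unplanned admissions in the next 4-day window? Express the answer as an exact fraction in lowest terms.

1696/87

Total count: 41 + 11 + 11 + 36 + 29 + 18 + 32 + 14 = 192.
Total exposure: 4 + 1 + 1.5 + 5.5 + 3 + 3.5 + 5 + 3 = 26.5 days.
Gamma(α, β) with Poisson data over total exposure Σt gives posterior Gamma(α+Σx, β+Σt) = Gamma(212, 87/2).
Predictive mean over a 4-day window = T·E[λ|data] = 4·212/(87/2) = 1696/87.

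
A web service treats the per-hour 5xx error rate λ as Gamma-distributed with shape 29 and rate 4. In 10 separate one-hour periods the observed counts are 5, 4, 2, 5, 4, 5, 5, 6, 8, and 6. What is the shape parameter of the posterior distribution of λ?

Total count: 5 + 4 + 2 + 5 + 4 + 5 + 5 + 6 + 8 + 6 = 50.
Total exposure: 10 hours.
Posterior: α' = 29 + 50 = 79, β' = 4 + 10 = 14.

79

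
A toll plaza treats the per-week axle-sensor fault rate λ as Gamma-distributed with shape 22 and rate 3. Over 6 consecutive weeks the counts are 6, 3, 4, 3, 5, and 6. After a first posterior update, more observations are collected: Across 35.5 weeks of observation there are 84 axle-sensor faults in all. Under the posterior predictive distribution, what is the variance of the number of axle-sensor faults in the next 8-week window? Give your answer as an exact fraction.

223440/7921

Total count: 6 + 3 + 4 + 3 + 5 + 6 = 27.
Total exposure: 6 weeks.
After the first batch: Gamma(22 + 27, 3 + 6) = Gamma(49, 9).
Total count 84 over total exposure 35.5 weeks.
After the second batch: Gamma(49 + 84, 9 + 35.5) = Gamma(133, 89/2).
The posterior predictive for a window of length T is Negative Binomial with variance T·α'·(β'+T)/β'² = 8·133·(105/2)/(7921/4) = 223440/7921.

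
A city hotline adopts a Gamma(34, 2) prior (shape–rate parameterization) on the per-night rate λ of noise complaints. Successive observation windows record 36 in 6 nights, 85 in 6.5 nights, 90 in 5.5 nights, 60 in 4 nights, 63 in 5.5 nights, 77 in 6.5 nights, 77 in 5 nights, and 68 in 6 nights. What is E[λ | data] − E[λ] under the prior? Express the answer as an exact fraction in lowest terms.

-209/47

Total count: 36 + 85 + 90 + 60 + 63 + 77 + 77 + 68 = 556.
Total exposure: 6 + 6.5 + 5.5 + 4 + 5.5 + 6.5 + 5 + 6 = 45 nights.
By Gamma–Poisson conjugacy, the posterior is Gamma(α + Σx, β + Σt) = Gamma(34 + 556, 2 + 45) = Gamma(590, 47).
Posterior mean = 590/47 = 590/47; prior mean = 34/2 = 17. Difference = 590/47 − 17 = -209/47.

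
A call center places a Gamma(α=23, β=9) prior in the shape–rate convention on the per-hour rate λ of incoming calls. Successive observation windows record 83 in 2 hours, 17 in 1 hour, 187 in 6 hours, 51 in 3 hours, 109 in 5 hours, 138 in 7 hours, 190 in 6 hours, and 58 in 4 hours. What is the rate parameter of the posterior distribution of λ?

Total count: 83 + 17 + 187 + 51 + 109 + 138 + 190 + 58 = 833.
Total exposure: 2 + 1 + 6 + 3 + 5 + 7 + 6 + 4 = 34 hours.
Gamma(α, β) with Poisson data over total exposure Σt gives posterior Gamma(α+Σx, β+Σt) = Gamma(856, 43).

43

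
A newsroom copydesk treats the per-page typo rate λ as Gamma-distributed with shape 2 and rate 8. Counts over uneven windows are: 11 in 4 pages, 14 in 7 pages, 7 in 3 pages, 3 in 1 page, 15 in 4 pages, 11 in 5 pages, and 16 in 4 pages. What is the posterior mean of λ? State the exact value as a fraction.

Total count: 11 + 14 + 7 + 3 + 15 + 11 + 16 = 77.
Total exposure: 4 + 7 + 3 + 1 + 4 + 5 + 4 = 28 pages.
By Gamma–Poisson conjugacy, the posterior is Gamma(α + Σx, β + Σt) = Gamma(2 + 77, 8 + 28) = Gamma(79, 36).
Posterior mean = α'/β' = 79/36.

79/36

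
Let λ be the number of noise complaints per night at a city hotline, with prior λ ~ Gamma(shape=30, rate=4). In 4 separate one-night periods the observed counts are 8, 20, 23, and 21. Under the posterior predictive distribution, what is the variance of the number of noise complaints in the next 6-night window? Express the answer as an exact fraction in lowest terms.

Total count: 8 + 20 + 23 + 21 = 72.
Total exposure: 4 nights.
The Gamma prior is conjugate for the Poisson rate, so λ | data ~ Gamma(30+72, 4+4) = Gamma(102, 8).
The posterior predictive for a window of length T is Negative Binomial with variance T·α'·(β'+T)/β'² = 6·102·14/64 = 1071/8.

1071/8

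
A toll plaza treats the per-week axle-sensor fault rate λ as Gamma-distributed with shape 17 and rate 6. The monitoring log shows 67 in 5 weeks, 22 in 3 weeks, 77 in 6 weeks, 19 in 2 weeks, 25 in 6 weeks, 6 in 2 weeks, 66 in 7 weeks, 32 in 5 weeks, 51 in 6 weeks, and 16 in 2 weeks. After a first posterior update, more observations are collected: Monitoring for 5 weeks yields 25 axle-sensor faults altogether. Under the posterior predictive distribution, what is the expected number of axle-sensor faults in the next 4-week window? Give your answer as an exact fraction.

Total count: 67 + 22 + 77 + 19 + 25 + 6 + 66 + 32 + 51 + 16 = 381.
Total exposure: 5 + 3 + 6 + 2 + 6 + 2 + 7 + 5 + 6 + 2 = 44 weeks.
After the first batch: Gamma(17 + 381, 6 + 44) = Gamma(398, 50).
Total count 25 over total exposure 5 weeks.
After the second batch: Gamma(398 + 25, 50 + 5) = Gamma(423, 55).
Predictive mean over a 4-week window = T·E[λ|data] = 4·423/55 = 1692/55.

1692/55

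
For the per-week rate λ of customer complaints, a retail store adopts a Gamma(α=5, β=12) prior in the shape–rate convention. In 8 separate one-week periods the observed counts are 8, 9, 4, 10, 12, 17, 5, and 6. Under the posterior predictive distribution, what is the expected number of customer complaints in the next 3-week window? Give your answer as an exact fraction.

Total count: 8 + 9 + 4 + 10 + 12 + 17 + 5 + 6 = 71.
Total exposure: 8 weeks.
Posterior: α' = 5 + 71 = 76, β' = 12 + 8 = 20.
Predictive mean over a 3-week window = T·E[λ|data] = 3·76/20 = 57/5.

57/5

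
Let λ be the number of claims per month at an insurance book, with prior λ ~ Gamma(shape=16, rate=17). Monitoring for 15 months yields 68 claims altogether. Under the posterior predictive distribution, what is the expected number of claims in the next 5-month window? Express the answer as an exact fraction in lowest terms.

Total count 68 over total exposure 15 months.
Gamma(α, β) with Poisson data over total exposure Σt gives posterior Gamma(α+Σx, β+Σt) = Gamma(84, 32).
Predictive mean over a 5-month window = T·E[λ|data] = 5·84/32 = 105/8.

105/8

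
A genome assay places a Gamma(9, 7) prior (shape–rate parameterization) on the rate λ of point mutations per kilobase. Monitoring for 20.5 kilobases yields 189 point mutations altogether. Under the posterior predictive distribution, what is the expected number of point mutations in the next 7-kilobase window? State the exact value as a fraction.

252/5

Total count 189 over total exposure 20.5 kilobases.
By Gamma–Poisson conjugacy, the posterior is Gamma(α + Σx, β + Σt) = Gamma(9 + 189, 7 + 20.5) = Gamma(198, 55/2).
Predictive mean over a 7-kilobase window = T·E[λ|data] = 7·198/(55/2) = 252/5.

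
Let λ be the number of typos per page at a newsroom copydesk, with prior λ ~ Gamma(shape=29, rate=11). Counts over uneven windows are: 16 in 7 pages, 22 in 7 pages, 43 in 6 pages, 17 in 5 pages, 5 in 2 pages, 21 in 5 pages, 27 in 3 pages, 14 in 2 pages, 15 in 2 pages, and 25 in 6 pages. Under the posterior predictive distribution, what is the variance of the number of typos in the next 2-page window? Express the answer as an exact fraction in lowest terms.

Total count: 16 + 22 + 43 + 17 + 5 + 21 + 27 + 14 + 15 + 25 = 205.
Total exposure: 7 + 7 + 6 + 5 + 2 + 5 + 3 + 2 + 2 + 6 = 45 pages.
The Gamma prior is conjugate for the Poisson rate, so λ | data ~ Gamma(29+205, 11+45) = Gamma(234, 56).
The posterior predictive for a window of length T is Negative Binomial with variance T·α'·(β'+T)/β'² = 2·234·58/3136 = 3393/392.

3393/392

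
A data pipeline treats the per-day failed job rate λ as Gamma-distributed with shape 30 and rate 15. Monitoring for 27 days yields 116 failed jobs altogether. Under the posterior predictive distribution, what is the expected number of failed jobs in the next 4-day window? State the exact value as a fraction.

Total count 116 over total exposure 27 days.
The Gamma prior is conjugate for the Poisson rate, so λ | data ~ Gamma(30+116, 15+27) = Gamma(146, 42).
Predictive mean over a 4-day window = T·E[λ|data] = 4·146/42 = 292/21.

292/21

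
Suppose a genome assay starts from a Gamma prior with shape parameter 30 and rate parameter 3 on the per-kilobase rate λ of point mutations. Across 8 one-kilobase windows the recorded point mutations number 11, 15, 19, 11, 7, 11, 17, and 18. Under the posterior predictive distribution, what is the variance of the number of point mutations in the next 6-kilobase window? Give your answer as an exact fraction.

14178/121

Total count: 11 + 15 + 19 + 11 + 7 + 11 + 17 + 18 = 109.
Total exposure: 8 kilobases.
The Gamma prior is conjugate for the Poisson rate, so λ | data ~ Gamma(30+109, 3+8) = Gamma(139, 11).
The posterior predictive for a window of length T is Negative Binomial with variance T·α'·(β'+T)/β'² = 6·139·17/121 = 14178/121.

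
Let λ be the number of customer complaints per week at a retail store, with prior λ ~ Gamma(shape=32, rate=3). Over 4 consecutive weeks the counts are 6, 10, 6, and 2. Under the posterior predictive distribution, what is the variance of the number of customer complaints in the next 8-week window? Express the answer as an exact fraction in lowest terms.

960/7

Total count: 6 + 10 + 6 + 2 = 24.
Total exposure: 4 weeks.
By Gamma–Poisson conjugacy, the posterior is Gamma(α + Σx, β + Σt) = Gamma(32 + 24, 3 + 4) = Gamma(56, 7).
The posterior predictive for a window of length T is Negative Binomial with variance T·α'·(β'+T)/β'² = 8·56·15/49 = 960/7.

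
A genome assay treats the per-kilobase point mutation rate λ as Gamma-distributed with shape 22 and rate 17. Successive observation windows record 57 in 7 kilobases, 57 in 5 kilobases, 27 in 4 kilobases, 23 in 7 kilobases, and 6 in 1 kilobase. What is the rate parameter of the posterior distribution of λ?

41

Total count: 57 + 57 + 27 + 23 + 6 = 170.
Total exposure: 7 + 5 + 4 + 7 + 1 = 24 kilobases.
Gamma(α, β) with Poisson data over total exposure Σt gives posterior Gamma(α+Σx, β+Σt) = Gamma(192, 41).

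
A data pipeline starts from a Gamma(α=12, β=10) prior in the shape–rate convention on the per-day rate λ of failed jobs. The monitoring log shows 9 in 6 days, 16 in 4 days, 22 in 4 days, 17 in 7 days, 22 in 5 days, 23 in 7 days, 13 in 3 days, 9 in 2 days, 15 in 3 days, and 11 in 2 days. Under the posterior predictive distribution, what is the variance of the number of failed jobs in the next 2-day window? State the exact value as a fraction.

18590/2809

Total count: 9 + 16 + 22 + 17 + 22 + 23 + 13 + 9 + 15 + 11 = 157.
Total exposure: 6 + 4 + 4 + 7 + 5 + 7 + 3 + 2 + 3 + 2 = 43 days.
The Gamma prior is conjugate for the Poisson rate, so λ | data ~ Gamma(12+157, 10+43) = Gamma(169, 53).
The posterior predictive for a window of length T is Negative Binomial with variance T·α'·(β'+T)/β'² = 2·169·55/2809 = 18590/2809.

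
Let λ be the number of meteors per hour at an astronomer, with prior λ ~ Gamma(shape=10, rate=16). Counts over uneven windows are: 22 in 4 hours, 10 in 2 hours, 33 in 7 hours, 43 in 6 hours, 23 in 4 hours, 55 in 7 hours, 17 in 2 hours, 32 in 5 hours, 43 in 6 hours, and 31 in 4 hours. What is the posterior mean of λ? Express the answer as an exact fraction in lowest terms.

319/63

Total count: 22 + 10 + 33 + 43 + 23 + 55 + 17 + 32 + 43 + 31 = 309.
Total exposure: 4 + 2 + 7 + 6 + 4 + 7 + 2 + 5 + 6 + 4 = 47 hours.
The Gamma prior is conjugate for the Poisson rate, so λ | data ~ Gamma(10+309, 16+47) = Gamma(319, 63).
Posterior mean = α'/β' = 319/63.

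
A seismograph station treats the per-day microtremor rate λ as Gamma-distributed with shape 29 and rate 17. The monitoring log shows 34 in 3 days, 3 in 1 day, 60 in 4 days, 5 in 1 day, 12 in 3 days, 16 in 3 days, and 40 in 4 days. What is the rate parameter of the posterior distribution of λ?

36

Total count: 34 + 3 + 60 + 5 + 12 + 16 + 40 = 170.
Total exposure: 3 + 1 + 4 + 1 + 3 + 3 + 4 = 19 days.
Gamma(α, β) with Poisson data over total exposure Σt gives posterior Gamma(α+Σx, β+Σt) = Gamma(199, 36).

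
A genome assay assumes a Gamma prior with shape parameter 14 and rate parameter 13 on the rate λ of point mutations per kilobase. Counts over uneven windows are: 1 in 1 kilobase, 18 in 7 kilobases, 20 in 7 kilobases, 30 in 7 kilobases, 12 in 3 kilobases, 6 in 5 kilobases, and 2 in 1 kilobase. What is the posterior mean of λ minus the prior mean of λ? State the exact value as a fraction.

Total count: 1 + 18 + 20 + 30 + 12 + 6 + 2 = 89.
Total exposure: 1 + 7 + 7 + 7 + 3 + 5 + 1 = 31 kilobases.
Conjugate update: add total count to the shape and total exposure to the rate, giving Gamma(103, 44).
Posterior mean = 103/44 = 103/44; prior mean = 14/13 = 14/13. Difference = 103/44 − 14/13 = 723/572.

723/572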